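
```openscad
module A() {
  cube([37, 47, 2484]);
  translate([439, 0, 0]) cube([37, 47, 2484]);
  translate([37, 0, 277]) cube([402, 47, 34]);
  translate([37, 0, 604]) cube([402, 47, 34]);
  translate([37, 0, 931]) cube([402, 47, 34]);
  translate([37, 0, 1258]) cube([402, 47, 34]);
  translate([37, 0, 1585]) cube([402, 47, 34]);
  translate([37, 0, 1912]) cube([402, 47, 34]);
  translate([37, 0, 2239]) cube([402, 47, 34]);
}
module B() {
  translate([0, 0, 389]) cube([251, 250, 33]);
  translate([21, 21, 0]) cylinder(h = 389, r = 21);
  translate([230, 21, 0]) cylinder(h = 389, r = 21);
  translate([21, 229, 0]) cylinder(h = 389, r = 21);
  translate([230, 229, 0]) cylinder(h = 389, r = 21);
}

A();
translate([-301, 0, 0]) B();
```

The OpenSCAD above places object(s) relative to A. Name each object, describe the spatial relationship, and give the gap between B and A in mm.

The stool's nearest face is 50 mm from the ladder's −x face.

A is a ladder. B is a stool. The stool is on the floor beside the ladder on its −x side. The gap between the stool and the ladder is 50 mm.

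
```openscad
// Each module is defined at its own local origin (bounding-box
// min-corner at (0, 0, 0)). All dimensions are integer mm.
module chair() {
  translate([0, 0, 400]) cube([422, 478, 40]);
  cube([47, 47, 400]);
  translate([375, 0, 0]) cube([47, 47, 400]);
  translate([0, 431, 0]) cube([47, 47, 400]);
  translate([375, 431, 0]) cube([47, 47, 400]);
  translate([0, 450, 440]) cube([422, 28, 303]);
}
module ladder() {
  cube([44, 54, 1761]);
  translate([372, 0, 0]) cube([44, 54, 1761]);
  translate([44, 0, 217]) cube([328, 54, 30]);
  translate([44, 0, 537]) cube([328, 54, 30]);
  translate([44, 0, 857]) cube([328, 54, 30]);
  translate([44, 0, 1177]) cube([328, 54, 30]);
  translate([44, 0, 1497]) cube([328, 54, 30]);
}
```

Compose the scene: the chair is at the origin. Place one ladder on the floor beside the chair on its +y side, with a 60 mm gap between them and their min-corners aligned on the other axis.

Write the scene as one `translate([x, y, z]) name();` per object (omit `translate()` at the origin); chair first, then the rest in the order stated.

chair();
translate([0, 538, 0]) ladder();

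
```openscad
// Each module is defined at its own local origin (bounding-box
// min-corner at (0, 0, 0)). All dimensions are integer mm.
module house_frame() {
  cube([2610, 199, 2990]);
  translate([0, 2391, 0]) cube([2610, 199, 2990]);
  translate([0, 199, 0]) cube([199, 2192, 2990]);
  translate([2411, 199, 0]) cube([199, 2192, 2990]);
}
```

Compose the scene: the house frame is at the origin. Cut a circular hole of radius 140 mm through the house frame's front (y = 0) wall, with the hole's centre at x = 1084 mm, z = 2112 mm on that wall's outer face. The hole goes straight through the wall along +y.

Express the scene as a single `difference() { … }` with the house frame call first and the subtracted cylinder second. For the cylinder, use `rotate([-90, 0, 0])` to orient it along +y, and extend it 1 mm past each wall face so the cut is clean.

difference() {
  house_frame();
  translate([1084, -1, 2112]) rotate([-90, 0, 0]) cylinder(h = 201, r = 140);
}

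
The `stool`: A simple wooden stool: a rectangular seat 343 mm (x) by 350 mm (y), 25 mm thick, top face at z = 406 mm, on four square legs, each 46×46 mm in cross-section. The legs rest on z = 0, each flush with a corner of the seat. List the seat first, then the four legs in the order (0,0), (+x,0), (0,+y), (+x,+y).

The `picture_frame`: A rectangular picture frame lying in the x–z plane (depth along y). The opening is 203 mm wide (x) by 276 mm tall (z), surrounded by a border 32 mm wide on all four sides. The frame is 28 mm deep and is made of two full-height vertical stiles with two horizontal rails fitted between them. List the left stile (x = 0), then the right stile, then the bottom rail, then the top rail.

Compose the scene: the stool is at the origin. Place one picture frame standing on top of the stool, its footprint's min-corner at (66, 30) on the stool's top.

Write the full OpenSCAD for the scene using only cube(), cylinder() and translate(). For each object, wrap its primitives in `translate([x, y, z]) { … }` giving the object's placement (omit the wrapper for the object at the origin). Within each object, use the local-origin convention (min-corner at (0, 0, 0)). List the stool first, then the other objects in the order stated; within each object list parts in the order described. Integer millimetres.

translate([0, 0, 381]) cube([343, 350, 25]);
cube([46, 46, 381]);
translate([297, 0, 0]) cube([46, 46, 381]);
translate([0, 304, 0]) cube([46, 46, 381]);
translate([297, 304, 0]) cube([46, 46, 381]);
translate([66, 30, 406]) {
  cube([32, 28, 340]);
  translate([235, 0, 0]) cube([32, 28, 340]);
  translate([32, 0, 0]) cube([203, 28, 32]);
  translate([32, 0, 308]) cube([203, 28, 32]);
}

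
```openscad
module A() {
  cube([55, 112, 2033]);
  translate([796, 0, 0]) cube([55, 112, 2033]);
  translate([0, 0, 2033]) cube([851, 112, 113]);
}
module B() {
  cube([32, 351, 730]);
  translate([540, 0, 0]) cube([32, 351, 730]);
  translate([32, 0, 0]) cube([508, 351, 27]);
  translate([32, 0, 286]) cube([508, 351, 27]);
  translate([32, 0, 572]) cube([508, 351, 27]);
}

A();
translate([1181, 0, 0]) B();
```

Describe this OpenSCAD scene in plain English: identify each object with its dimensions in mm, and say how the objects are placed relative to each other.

A is a rectangular door frame: two vertical jambs of 55×112 mm section, 2033 mm tall, with a clear opening 741 mm wide between their inner faces. A header 113 mm tall and 112 mm deep lies on top of the jambs and spans the full outside width.

B is a bookshelf 572 mm wide overall, 351 mm deep and 730 mm tall. The two sides are 32 mm thick vertical panels. 3 horizontal shelves of 27 mm thickness span between the inner faces of the sides; the lowest shelf sits on the floor and shelves are stacked with a clear vertical gap of 259 mm between each pair.

The bookshelf is on the floor beside the door frame on its +x side.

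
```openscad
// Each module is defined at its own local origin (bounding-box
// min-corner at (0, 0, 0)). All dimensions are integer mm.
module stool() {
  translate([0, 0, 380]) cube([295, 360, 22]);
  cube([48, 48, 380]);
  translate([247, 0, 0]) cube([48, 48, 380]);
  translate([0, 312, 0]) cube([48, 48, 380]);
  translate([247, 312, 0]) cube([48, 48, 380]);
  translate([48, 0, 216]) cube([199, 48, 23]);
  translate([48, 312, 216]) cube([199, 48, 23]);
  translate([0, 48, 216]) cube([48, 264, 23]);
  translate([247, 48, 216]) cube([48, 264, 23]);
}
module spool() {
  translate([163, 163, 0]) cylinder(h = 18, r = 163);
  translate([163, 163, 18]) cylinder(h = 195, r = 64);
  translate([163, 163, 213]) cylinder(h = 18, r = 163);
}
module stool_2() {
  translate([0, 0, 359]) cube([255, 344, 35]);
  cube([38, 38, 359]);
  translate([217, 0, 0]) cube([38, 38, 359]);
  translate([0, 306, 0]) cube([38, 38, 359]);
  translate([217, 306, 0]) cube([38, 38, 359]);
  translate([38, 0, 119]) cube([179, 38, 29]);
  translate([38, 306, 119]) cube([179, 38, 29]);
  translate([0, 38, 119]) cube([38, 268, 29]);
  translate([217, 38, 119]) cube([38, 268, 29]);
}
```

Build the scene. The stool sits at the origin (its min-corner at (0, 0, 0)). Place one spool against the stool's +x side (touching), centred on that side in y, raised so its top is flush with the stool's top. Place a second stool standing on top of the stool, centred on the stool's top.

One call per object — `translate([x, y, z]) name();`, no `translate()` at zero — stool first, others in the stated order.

stool();
translate([295, 17, 171]) spool();
translate([20, 8, 402]) stool_2();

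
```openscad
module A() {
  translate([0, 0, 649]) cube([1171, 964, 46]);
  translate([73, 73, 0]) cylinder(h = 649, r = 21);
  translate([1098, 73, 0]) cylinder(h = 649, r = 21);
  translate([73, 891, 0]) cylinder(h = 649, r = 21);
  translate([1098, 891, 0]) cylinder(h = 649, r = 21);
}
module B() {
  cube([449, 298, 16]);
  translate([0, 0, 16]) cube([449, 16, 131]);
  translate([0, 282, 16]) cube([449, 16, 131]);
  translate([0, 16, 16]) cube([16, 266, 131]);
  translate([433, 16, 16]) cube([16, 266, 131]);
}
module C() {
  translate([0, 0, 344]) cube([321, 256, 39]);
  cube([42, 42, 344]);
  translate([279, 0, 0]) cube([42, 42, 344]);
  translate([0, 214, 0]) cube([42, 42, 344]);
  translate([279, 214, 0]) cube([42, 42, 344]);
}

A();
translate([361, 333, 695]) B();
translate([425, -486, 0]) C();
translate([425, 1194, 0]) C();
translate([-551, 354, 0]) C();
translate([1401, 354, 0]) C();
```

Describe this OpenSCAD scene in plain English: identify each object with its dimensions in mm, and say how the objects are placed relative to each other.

A is a table with a 1171×964 mm rectangular top, 46 mm thick, top surface at z = 695 mm, supported by four round legs of 42 mm diameter, each leg's bounding box inset 52 mm from the nearest pair of top edges, running from the floor.

B is an open-topped rectangular box: outside dimensions 449×298×147 mm, with a uniform wall and base thickness of 16 mm. The base is a full 449×298 slab on the floor; four walls sit on top of the base. The front and back walls (the −y and +y sides) span the full width; the two side walls fit between them.

C is a four-legged stool. The seat is a 321×256×39 mm slab whose top surface is at z = 383 mm; four square legs, each 42×42 mm in cross-section, run from the floor (z = 0) to the underside of the seat, each flush with a corner of the seat.

The open box is on top of the table, centred. Four stools sit around the table at the −y, +y, −x, +x sides.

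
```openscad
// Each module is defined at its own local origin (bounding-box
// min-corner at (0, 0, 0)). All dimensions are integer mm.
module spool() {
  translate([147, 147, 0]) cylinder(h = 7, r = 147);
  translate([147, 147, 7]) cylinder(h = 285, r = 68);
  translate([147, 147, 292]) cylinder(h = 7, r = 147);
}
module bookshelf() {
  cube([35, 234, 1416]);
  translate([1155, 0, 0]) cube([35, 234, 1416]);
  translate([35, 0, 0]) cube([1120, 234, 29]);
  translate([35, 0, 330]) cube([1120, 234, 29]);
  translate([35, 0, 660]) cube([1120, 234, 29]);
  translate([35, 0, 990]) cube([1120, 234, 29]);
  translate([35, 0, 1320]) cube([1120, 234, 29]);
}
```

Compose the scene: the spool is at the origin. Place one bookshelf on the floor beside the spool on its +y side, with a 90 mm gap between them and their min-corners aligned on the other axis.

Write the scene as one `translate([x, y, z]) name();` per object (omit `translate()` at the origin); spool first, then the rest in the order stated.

spool();
translate([0, 384, 0]) bookshelf();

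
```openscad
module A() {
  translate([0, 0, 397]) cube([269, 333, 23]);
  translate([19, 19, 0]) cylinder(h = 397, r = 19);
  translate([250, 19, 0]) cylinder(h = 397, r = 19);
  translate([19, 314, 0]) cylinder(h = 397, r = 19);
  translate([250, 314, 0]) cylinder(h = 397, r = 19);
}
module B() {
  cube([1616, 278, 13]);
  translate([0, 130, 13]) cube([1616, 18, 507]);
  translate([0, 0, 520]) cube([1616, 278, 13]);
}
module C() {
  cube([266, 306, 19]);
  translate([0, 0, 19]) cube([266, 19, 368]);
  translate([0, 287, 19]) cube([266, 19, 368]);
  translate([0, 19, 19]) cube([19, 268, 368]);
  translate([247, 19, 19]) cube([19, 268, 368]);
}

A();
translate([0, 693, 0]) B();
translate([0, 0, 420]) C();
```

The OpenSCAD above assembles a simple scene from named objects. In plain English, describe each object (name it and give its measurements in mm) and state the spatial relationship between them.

A is a four-legged stool. The seat is a 269×333×23 mm slab whose top surface is at z = 420 mm; four round legs, each 38 mm in diameter, run from the floor (z = 0) to the underside of the seat, each leg's axis is inset half a diameter from the nearest pair of seat edges (so the leg's bounding box is flush with the corner).

B is an I-beam lying along x, 1616 mm long. Overall section height 533 mm. Two flanges 278 mm wide (y) and 13 mm thick, one on the floor and one at the top; a web 18 mm thick runs between them, centred on the flange width.

C is an open storage box with external size 266×306×387 mm and wall thickness 19 mm (the base is also 19 mm thick). The base covers the whole footprint; the four walls stand on the base, with the y-facing walls full-width and the x-facing walls fitting between their inner faces.

The I-beam is on the floor beside the stool on its +y side. The open box is on top of the stool.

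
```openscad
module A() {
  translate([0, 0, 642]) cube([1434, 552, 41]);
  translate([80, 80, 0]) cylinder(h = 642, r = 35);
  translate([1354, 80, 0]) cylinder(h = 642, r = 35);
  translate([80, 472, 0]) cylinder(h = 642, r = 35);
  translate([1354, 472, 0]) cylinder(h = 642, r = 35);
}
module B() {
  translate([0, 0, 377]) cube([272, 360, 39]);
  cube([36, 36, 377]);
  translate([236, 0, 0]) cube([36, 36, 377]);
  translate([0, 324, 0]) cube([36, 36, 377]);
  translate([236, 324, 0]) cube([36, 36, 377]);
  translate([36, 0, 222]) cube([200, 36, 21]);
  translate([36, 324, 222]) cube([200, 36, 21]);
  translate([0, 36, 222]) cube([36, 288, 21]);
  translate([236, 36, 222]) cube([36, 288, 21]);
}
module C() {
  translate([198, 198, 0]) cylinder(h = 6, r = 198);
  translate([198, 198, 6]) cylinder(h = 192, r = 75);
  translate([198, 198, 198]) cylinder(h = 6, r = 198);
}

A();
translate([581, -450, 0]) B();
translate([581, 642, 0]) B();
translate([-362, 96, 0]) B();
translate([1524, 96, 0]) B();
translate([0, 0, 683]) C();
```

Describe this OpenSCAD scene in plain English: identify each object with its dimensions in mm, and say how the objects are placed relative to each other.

A is a table with a 1434×552 mm rectangular top, 41 mm thick, top surface at z = 683 mm, supported by four round legs of 70 mm diameter, each leg's bounding box inset 45 mm from the nearest pair of top edges, running from the floor.

B is a four-legged stool. The seat is 272×360 mm, 39 mm thick, top at z = 416 mm. It stands on four square legs, each 36×36 mm in cross-section, from z = 0 to the seat underside, each flush with a corner of the seat. Four stretchers, 36 mm wide and 21 mm tall, connect adjacent legs with their undersides at z = 222 mm, each running between the inner faces of the legs it joins and aligned with the legs' outer faces on the other axis.

C is a spool: two coaxial disc flanges of radius 198 mm and thickness 6 mm, joined by a core cylinder of radius 75 mm and height 192 mm. The lower flange rests on z = 0 and the three cylinders share a vertical axis.

Four stools sit around the table at the −y, +y, −x, +x sides. The spool is on top of the table.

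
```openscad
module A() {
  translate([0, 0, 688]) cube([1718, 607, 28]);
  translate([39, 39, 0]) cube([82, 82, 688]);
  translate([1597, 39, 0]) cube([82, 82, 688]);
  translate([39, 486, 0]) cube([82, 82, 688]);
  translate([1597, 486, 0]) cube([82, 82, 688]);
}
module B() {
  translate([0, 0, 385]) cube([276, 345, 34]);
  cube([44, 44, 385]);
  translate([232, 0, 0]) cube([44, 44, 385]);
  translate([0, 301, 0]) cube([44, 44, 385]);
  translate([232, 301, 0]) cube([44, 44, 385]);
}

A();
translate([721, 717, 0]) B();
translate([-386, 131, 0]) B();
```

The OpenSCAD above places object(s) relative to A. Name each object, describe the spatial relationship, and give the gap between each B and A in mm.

Each stool's nearest face is 110 mm from the table's bounding box.

A is a table. B is a stool. Two stools sit around the table at the +y, −x sides. The gap between each stool and the table is 110 mm.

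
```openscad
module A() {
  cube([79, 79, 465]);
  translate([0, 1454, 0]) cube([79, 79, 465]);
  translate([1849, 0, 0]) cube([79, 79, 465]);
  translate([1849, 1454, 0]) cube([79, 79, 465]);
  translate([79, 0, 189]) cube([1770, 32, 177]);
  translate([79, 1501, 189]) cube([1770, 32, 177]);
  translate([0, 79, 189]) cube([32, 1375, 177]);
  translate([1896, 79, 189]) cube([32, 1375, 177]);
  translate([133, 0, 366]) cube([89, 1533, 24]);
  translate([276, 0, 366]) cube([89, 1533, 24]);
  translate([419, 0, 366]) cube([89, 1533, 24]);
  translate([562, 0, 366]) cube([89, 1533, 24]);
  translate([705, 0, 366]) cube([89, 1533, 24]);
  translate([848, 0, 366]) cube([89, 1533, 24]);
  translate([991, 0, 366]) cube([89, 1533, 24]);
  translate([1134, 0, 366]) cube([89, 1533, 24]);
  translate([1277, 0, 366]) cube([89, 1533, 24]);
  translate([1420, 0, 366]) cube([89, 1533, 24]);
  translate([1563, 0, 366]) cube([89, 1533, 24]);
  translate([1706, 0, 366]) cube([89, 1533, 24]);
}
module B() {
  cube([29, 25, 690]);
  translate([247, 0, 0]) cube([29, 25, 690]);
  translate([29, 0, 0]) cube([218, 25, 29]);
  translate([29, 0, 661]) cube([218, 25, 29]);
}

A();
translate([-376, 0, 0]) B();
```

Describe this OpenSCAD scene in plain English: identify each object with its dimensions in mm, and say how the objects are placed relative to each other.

A is a bed frame 1928 mm long (x) by 1533 mm wide (y). Four 79×79 mm corner posts, 465 mm tall, at the corners of the footprint. Four rails of 32 mm thickness and 177 mm height run between adjacent posts with their undersides at z = 189 mm, their outer faces flush with the outside of the frame (the two x-running rails run between the posts' inner faces; the two y-running rails run between the posts' inner faces). 12 slats, each 89 mm wide (x) and 24 mm thick, lie across the top of the two x-running rails, running the full 1533 mm width of the frame in y; the slats are evenly spaced along x between the inner faces of the end posts with equal gaps (rounded down to the nearest mm) at the −x end and between each pair — any rounding remainder accumulates at the +x end.

B is a picture frame with a 218×632 mm rectangular opening (x by z) and a uniform 29 mm border on every side. Frame depth is 25 mm along y. It is built from two vertical stiles running the full outside height and two horizontal rails spanning the gap between the stiles.

The picture frame is on the floor beside the bed frame on its −x side.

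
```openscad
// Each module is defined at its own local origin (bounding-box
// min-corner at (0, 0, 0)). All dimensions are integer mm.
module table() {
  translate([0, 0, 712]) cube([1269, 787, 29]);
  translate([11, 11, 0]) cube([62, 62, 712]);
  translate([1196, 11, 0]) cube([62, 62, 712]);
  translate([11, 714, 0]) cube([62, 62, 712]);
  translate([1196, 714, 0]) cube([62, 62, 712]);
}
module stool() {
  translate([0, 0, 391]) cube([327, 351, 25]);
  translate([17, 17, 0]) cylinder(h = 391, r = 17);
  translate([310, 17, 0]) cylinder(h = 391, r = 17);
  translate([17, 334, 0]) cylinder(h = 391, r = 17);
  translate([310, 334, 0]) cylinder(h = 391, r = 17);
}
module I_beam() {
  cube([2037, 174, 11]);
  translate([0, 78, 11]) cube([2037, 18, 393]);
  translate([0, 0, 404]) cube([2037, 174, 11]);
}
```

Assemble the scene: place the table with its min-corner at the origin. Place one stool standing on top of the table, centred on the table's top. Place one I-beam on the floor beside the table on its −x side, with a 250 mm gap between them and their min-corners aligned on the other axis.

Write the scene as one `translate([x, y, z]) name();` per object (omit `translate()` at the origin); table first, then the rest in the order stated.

table();
translate([471, 218, 741]) stool();
translate([-2287, 0, 0]) I_beam();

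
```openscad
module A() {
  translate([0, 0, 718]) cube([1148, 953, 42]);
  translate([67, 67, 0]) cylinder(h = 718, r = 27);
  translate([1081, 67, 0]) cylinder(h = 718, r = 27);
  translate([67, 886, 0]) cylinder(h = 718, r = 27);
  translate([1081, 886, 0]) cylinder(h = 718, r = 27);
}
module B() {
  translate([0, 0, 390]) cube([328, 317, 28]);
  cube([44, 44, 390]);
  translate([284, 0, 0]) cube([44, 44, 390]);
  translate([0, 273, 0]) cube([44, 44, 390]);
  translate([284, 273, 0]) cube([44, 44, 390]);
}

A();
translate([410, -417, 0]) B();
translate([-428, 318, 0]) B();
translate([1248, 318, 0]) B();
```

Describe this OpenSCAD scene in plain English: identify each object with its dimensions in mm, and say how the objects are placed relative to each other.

A is a rectangular dining table. The top is 1148×953×42 mm with its upper surface at z = 760 mm. It stands on four round legs of 54 mm diameter, each leg's bounding box inset 40 mm from the nearest pair of top edges, running from the floor to the underside of the top.

B is a four-legged stool. The seat is a 328×317×28 mm slab whose top surface is at z = 418 mm; four square legs, each 44×44 mm in cross-section, run from the floor (z = 0) to the underside of the seat, each flush with a corner of the seat.

Three stools sit around the table at the −y, −x, +x sides.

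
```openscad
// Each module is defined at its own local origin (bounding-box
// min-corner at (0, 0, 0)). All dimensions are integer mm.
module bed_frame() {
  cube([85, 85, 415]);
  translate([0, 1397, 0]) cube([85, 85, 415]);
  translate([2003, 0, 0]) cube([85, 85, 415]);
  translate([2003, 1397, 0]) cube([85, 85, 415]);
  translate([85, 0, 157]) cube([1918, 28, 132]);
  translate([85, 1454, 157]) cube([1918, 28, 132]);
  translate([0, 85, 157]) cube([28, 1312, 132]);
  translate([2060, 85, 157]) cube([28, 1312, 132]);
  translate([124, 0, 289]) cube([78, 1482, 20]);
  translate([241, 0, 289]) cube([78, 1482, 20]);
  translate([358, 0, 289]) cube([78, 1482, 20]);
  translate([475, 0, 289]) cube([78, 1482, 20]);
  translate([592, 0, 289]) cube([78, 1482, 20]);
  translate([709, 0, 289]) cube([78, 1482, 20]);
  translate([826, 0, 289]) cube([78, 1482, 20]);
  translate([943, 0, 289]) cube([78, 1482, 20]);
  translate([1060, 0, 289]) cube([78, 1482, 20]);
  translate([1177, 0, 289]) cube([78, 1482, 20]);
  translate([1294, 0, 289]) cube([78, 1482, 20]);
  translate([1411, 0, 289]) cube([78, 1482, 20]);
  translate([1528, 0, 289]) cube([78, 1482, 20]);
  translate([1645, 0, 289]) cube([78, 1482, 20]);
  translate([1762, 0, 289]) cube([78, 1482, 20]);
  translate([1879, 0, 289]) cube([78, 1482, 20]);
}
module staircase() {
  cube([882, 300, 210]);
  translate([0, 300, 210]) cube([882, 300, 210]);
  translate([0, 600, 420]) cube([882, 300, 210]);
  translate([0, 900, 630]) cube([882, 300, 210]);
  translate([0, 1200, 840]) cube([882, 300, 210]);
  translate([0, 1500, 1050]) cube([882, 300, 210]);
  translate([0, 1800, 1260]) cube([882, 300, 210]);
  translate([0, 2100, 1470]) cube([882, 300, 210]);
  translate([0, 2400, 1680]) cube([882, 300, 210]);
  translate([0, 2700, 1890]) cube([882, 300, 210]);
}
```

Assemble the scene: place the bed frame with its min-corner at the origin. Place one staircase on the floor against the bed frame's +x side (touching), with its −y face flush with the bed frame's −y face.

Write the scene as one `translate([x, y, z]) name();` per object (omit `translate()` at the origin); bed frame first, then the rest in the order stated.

bed_frame();
translate([2088, 0, 0]) staircase();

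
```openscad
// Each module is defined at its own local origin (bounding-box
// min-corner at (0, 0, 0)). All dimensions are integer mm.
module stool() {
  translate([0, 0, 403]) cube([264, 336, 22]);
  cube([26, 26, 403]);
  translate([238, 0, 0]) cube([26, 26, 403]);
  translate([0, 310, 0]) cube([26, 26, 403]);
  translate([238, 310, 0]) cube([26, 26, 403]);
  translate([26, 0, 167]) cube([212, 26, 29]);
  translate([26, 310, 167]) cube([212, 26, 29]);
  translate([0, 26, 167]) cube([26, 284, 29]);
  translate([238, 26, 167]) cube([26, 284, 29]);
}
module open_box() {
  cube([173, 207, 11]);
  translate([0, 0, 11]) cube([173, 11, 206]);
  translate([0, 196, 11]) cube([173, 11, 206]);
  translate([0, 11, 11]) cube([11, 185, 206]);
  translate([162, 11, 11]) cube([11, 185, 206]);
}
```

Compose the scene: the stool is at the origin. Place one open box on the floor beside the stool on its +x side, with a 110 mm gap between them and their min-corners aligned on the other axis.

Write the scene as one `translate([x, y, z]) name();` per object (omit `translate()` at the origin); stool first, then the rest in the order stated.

stool();
translate([374, 0, 0]) open_box();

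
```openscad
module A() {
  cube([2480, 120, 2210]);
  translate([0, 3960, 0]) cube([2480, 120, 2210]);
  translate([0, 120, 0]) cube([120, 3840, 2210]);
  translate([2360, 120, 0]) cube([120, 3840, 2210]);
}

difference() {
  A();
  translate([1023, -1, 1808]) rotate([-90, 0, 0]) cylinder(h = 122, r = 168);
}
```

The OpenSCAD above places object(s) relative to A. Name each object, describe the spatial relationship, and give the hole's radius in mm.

The subtracted cylinder has r = 168 mm.

A is a house frame. The house frame has a circular hole through its front wall. The hole's radius is 168 mm.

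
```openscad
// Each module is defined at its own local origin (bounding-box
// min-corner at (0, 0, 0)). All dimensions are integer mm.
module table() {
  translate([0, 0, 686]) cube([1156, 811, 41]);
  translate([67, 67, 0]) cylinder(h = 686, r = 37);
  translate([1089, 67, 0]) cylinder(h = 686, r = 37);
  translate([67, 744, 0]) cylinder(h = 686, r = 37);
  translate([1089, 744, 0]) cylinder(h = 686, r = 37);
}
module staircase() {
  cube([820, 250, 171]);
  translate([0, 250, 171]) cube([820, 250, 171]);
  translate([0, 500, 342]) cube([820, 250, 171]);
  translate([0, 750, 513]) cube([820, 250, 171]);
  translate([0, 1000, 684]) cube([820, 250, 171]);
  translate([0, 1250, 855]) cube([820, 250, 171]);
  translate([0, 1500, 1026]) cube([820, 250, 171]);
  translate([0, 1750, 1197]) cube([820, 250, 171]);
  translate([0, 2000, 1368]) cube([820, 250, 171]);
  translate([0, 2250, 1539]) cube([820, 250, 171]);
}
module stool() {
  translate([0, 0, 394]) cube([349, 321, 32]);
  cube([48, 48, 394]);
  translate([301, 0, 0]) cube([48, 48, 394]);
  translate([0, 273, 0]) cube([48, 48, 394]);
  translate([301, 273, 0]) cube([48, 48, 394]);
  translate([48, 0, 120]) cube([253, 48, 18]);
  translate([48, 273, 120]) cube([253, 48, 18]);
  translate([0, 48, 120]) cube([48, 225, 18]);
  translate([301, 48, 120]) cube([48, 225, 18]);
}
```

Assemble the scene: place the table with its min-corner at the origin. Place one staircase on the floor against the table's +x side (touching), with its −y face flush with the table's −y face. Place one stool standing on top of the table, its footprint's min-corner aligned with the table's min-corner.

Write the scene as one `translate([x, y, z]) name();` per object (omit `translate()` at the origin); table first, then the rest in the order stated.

table();
translate([1156, 0, 0]) staircase();
translate([0, 0, 727]) stool();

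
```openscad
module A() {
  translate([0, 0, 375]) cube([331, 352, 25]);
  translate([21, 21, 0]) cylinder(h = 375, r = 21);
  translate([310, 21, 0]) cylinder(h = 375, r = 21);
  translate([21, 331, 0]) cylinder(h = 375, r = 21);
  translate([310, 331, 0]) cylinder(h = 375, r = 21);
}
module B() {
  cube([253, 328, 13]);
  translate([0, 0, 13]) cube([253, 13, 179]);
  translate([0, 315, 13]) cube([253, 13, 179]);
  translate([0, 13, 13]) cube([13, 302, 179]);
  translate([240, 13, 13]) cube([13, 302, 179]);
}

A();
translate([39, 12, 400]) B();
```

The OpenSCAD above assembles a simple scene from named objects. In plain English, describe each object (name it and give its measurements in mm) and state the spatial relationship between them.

A is a four-legged stool. The seat is 331×352 mm, 25 mm thick, top at z = 400 mm. It stands on four round legs, each 42 mm in diameter, from z = 0 to the seat underside, each leg's axis is inset half a diameter from the nearest pair of seat edges (so the leg's bounding box is flush with the corner).

B is an open storage box with external size 253×328×192 mm and wall thickness 13 mm (the base is also 13 mm thick). The base covers the whole footprint; the four walls stand on the base, with the y-facing walls full-width and the x-facing walls fitting between their inner faces.

The open box is on top of the stool, centred.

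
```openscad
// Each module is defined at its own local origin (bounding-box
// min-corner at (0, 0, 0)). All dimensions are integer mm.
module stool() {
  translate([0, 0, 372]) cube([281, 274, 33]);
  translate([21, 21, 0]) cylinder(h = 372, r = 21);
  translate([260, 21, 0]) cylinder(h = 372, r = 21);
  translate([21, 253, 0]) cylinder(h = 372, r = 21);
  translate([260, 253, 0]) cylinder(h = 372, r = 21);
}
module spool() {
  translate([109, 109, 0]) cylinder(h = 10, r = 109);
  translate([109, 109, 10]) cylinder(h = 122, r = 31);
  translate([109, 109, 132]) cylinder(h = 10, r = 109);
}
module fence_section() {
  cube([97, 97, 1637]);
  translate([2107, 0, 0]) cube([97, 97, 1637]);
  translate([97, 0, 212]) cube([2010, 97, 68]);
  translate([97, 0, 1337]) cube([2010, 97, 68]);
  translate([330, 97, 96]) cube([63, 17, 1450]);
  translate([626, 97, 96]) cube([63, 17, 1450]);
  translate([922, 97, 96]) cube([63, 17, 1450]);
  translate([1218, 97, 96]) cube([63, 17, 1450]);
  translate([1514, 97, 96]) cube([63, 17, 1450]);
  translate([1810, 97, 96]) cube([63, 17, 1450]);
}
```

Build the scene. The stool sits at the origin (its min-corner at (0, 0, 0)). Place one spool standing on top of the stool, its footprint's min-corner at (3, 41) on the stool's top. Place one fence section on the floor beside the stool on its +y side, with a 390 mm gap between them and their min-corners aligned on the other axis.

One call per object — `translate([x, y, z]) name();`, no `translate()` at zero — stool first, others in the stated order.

stool();
translate([3, 41, 405]) spool();
translate([0, 664, 0]) fence_section();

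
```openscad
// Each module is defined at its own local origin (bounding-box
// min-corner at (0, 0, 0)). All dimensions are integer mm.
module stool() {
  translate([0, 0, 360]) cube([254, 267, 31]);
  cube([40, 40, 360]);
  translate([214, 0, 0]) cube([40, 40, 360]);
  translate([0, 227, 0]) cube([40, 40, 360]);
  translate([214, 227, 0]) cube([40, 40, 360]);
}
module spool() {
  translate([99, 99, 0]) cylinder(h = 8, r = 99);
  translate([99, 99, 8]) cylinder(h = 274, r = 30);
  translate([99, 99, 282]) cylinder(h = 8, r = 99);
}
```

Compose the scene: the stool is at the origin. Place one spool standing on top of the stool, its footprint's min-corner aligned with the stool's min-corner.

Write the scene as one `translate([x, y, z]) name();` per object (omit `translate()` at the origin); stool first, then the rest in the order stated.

stool();
translate([0, 0, 391]) spool();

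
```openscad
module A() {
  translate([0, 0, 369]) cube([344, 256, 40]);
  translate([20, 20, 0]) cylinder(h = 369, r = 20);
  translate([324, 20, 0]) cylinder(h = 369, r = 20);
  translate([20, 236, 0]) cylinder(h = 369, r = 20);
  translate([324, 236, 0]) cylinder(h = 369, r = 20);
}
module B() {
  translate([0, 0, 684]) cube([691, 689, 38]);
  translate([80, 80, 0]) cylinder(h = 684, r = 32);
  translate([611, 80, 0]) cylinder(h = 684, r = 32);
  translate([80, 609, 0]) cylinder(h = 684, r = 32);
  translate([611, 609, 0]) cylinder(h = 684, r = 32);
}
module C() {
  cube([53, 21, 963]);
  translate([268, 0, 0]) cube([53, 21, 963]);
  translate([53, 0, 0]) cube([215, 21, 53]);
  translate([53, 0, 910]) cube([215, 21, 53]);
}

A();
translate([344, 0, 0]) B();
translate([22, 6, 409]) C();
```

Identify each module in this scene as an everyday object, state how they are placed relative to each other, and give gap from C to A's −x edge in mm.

A is a stool. B is a table. C is a picture frame. The table is against the stool's +x side, with their −y faces flush. The picture frame is on top of the stool. The gap from the picture frame to the stool's −x edge is 22 mm.

The picture frame's min-x is at 22; the stool's min-x is 0; gap = 22 mm.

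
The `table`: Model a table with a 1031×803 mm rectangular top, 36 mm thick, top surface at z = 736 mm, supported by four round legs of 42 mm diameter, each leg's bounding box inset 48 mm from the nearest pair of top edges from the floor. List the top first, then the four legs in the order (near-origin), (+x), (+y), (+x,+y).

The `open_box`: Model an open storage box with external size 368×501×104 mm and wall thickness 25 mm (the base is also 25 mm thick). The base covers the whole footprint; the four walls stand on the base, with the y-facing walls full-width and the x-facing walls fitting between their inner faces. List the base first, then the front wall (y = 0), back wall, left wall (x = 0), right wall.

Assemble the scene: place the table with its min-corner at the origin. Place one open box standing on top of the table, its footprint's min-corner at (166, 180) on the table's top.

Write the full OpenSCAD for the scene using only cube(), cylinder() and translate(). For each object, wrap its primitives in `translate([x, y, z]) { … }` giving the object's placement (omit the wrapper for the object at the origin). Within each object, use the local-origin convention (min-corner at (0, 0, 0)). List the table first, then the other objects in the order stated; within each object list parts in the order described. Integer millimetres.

translate([0, 0, 700]) cube([1031, 803, 36]);
translate([69, 69, 0]) cylinder(h = 700, r = 21);
translate([962, 69, 0]) cylinder(h = 700, r = 21);
translate([69, 734, 0]) cylinder(h = 700, r = 21);
translate([962, 734, 0]) cylinder(h = 700, r = 21);
translate([166, 180, 736]) {
  cube([368, 501, 25]);
  translate([0, 0, 25]) cube([368, 25, 79]);
  translate([0, 476, 25]) cube([368, 25, 79]);
  translate([0, 25, 25]) cube([25, 451, 79]);
  translate([343, 25, 25]) cube([25, 451, 79]);
}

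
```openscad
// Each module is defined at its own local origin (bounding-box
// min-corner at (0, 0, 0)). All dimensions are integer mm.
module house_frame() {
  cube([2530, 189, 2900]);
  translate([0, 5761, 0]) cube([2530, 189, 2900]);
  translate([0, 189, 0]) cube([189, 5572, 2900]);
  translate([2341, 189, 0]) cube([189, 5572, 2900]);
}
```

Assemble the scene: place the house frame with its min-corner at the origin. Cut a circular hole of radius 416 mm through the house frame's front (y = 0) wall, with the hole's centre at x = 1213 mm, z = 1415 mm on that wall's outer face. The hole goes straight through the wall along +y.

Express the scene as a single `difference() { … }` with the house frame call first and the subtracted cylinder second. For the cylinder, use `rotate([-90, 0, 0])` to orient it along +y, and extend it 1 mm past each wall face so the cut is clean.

difference() {
  house_frame();
  translate([1213, -1, 1415]) rotate([-90, 0, 0]) cylinder(h = 191, r = 416);
}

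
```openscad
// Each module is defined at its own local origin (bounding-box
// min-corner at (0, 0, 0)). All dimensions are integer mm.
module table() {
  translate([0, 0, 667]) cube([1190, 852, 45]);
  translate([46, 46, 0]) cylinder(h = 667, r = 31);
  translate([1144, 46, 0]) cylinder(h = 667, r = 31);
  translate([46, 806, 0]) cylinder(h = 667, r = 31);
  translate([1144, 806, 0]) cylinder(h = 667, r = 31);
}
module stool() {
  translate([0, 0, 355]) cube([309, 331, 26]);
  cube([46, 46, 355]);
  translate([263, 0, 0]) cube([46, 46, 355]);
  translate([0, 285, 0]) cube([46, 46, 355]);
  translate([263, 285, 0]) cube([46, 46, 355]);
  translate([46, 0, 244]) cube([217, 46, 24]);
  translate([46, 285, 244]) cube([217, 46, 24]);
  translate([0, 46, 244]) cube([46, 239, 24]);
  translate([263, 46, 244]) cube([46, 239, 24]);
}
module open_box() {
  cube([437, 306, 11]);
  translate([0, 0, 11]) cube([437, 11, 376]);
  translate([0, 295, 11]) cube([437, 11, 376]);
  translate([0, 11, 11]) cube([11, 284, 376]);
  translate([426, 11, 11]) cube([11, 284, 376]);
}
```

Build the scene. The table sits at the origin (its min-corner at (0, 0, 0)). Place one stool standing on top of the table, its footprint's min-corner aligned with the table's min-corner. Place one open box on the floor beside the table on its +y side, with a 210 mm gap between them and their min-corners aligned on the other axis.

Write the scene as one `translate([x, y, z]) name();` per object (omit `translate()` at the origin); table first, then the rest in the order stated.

table();
translate([0, 0, 712]) stool();
translate([0, 1062, 0]) open_box();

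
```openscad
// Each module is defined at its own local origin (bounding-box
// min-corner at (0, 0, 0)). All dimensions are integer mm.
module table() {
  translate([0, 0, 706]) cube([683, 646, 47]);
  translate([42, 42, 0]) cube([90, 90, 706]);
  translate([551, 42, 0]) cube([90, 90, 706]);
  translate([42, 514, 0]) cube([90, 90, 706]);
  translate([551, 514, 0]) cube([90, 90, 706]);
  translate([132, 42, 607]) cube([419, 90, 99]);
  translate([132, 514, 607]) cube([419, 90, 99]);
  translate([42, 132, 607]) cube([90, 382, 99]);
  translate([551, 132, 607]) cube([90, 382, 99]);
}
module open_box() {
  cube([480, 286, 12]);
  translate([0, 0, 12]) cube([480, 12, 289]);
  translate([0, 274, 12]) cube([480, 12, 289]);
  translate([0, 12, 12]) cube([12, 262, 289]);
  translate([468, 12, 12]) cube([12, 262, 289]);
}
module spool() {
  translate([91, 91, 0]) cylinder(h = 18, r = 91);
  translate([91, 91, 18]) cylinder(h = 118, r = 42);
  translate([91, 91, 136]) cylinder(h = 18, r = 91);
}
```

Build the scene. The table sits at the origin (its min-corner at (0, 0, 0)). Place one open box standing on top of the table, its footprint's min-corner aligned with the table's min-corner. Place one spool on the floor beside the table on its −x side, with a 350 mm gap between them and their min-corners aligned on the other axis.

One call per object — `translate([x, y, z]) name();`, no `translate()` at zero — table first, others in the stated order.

table();
translate([0, 0, 753]) open_box();
translate([-532, 0, 0]) spool();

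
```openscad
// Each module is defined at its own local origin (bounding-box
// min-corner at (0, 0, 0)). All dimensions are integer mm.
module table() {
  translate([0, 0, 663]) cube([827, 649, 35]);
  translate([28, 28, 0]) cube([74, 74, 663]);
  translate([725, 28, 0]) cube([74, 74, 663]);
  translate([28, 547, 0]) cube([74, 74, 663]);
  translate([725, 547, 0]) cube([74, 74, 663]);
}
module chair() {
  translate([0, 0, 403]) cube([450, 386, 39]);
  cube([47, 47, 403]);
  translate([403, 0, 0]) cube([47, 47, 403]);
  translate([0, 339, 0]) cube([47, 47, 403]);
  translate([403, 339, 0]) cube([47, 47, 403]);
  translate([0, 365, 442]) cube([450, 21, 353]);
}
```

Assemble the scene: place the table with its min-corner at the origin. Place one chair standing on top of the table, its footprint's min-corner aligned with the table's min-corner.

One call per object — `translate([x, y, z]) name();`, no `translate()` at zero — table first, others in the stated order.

table();
translate([0, 0, 698]) chair();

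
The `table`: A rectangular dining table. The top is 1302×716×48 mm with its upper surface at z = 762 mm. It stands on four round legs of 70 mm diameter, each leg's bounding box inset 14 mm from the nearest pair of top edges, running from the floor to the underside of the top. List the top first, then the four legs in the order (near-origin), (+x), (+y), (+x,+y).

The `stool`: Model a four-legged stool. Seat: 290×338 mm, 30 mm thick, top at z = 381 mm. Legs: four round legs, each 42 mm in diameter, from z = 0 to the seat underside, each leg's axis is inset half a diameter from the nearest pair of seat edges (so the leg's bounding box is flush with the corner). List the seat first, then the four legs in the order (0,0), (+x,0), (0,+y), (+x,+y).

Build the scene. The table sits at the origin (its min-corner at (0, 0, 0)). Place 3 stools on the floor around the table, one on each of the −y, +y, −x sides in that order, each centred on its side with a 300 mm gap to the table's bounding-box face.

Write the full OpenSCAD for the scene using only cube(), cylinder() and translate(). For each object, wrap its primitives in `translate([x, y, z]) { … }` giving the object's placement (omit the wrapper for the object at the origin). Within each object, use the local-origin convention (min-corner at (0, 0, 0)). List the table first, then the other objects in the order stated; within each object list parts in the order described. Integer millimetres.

translate([0, 0, 714]) cube([1302, 716, 48]);
translate([49, 49, 0]) cylinder(h = 714, r = 35);
translate([1253, 49, 0]) cylinder(h = 714, r = 35);
translate([49, 667, 0]) cylinder(h = 714, r = 35);
translate([1253, 667, 0]) cylinder(h = 714, r = 35);
translate([506, -638, 0]) {
  translate([0, 0, 351]) cube([290, 338, 30]);
  translate([21, 21, 0]) cylinder(h = 351, r = 21);
  translate([269, 21, 0]) cylinder(h = 351, r = 21);
  translate([21, 317, 0]) cylinder(h = 351, r = 21);
  translate([269, 317, 0]) cylinder(h = 351, r = 21);
}
translate([506, 1016, 0]) {
  translate([0, 0, 351]) cube([290, 338, 30]);
  translate([21, 21, 0]) cylinder(h = 351, r = 21);
  translate([269, 21, 0]) cylinder(h = 351, r = 21);
  translate([21, 317, 0]) cylinder(h = 351, r = 21);
  translate([269, 317, 0]) cylinder(h = 351, r = 21);
}
translate([-590, 189, 0]) {
  translate([0, 0, 351]) cube([290, 338, 30]);
  translate([21, 21, 0]) cylinder(h = 351, r = 21);
  translate([269, 21, 0]) cylinder(h = 351, r = 21);
  translate([21, 317, 0]) cylinder(h = 351, r = 21);
  translate([269, 317, 0]) cylinder(h = 351, r = 21);
}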